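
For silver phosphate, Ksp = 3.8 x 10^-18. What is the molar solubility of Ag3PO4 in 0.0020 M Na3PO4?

s ≈ 4.1 × 10^-6 M

Ag3PO4(s) <=> 3 Ag^+(aq) + PO4^3-(aq)
Ksp = [Ag^+]^3[PO4^3-]
Let s be the molar solubility in this solution. [Ag^+] = 3s, [PO4^3-] = 0.0020 + s ≈ 0.0020 (common-ion effect: PO4^3- is already 0.0020 M).
Ksp ≈ (3s)^3 × 0.0020
s = 4.1 × 10^-6 M
Check: s = 4.1 × 10^-6 ≪ 0.0020, so the approximation is valid.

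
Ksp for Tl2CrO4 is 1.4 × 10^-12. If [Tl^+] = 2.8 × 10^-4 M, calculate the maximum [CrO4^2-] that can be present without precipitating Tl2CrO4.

Tl2CrO4(s) <=> 2 Tl^+(aq) + CrO4^2-(aq)
Ksp = [Tl^+]^2[CrO4^2-]
Precipitation begins when Q = Ksp. With [Tl^+] = 2.8 × 10^-4 M:
1.4 × 10^-12 = (2.8 × 10^-4)^2 × [CrO4^2-]
[CrO4^2-] = (1.4 × 10^-12 / 7.84 x 10^-8) = 1.8 × 10^-5 M

1.8 x 10^-5 M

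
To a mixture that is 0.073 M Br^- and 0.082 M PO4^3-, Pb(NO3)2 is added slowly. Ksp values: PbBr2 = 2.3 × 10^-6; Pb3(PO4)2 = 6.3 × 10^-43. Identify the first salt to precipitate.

Precipitation of each salt starts when its ion product equals its Ksp.
For PbBr2: 2.3 × 10^-6 = (0.073)^2 × [Pb^2+]  ⇒  [Pb^2+] = 4.3 x 10^-4 M.
For Pb3(PO4)2: 6.3 × 10^-43 = (0.082)^2 × [Pb^2+]^3  ⇒  [Pb^2+] = 4.5 x 10^-14 M.
The salt with the lower threshold [Pb^2+] precipitates first: Pb3(PO4)2.

Pb3(PO4)2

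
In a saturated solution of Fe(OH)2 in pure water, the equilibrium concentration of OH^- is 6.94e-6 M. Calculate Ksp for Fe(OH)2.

1.67e-16

Fe(OH)2(s) ⇌ Fe^2+ + 2 OH^-
Stoichiometry gives [Fe^2+] = (1/2)[OH^-] = 3.470 x 10^-6 M.
Ksp = [Fe^2+][OH^-]^2
Ksp = 3.470 × 10^-6 × (6.94 x 10^-6)^2 = 1.67 × 10^-16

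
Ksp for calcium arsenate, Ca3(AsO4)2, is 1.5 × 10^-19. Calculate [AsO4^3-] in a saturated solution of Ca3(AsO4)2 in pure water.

Ca3(AsO4)2(s) ⇌ 3 Ca^2+(aq) + 2 AsO4^3-(aq)
Ksp = [Ca^2+]^3[AsO4^3-]^2
For each mole of Ca3(AsO4)2 that dissolves: [Ca^2+] = 3s, [AsO4^3-] = 2s.
Substituting: Ksp = (3s)^3(2s)^2 = 108s^5
s = (1.5 × 10^-19 / 108)^(1/5) = 6.74 × 10^-5 M
[AsO4^3-] = 2s = 1.3 × 10^-4 M

[AsO4^3-] ≈ 1.3e-4 M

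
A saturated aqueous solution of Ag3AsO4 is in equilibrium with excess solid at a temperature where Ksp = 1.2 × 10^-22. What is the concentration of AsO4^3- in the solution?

Ag3AsO4(s) <=> 3 Ag^+(aq) + AsO4^3-(aq)
Ksp = [Ag^+]^3[AsO4^3-]
For each mole of Ag3AsO4 that dissolves: [Ag^+] = 3s, [AsO4^3-] = s.
Ksp = (3s)^3s = 27s^4
Solving, s = (1.2 × 10^-22/27)^(1/4) = 1.45 × 10^-6 M
[AsO4^3-] = s = 1.5 × 10^-6 M

[AsO4^3-] = 1.5e-6 M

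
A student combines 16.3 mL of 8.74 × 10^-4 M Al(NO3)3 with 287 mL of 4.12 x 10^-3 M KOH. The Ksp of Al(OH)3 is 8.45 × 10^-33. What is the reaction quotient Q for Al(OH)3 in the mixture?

Q = 2.78e-12

Total volume = 16.3 + 287 = 303.3 mL.
[Al^3+] = 8.74 × 10^-4 × (16.3/303.3) = 4.697 x 10^-5 M
[OH^-] = 4.12 x 10^-3 × (287/303.3) = 3.899 x 10^-3 M
Al(OH)3(s) <=> Al^3+ + 3 OH^-, so Q = [Al^3+][OH^-]^3
Q = (4.697 x 10^-5)(3.899 x 10^-3)^3 = 2.78 × 10^-12
Q > Ksp, so Al(OH)3 will precipitate.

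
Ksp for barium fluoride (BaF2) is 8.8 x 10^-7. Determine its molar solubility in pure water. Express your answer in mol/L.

6.0 x 10^-3 M

BaF2(s) ⇌ Ba^2+(aq) + 2 F^-(aq)
Ksp = [Ba^2+][F^-]^2
Let s = molar solubility. Then [Ba^2+] = s and [F^-] = 2s.
So Ksp = s × (2s)^2 = 4s^3
s = (8.8 x 10^-7 / 4)^(1/3) = 6.0 × 10^-3 M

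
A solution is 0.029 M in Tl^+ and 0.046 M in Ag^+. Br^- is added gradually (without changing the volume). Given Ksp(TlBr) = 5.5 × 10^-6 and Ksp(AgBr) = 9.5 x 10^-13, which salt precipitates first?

AgBr

Precipitation of each salt starts when its ion product equals its Ksp.
For TlBr: 5.5 × 10^-6 = 0.029 × [Br^-]  ⇒  [Br^-] = 1.9 x 10^-4 M.
For AgBr: 9.5 x 10^-13 = 0.046 × [Br^-]  ⇒  [Br^-] = 2.1 × 10^-11 M.
The salt with the lower threshold [Br^-] precipitates first: AgBr.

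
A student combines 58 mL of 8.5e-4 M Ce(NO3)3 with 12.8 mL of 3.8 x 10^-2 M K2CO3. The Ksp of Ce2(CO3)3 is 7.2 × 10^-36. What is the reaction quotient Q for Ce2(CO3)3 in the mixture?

1.6e-13

Total volume = 58 + 12.8 = 70.8 mL.
[Ce^3+] = 8.5 × 10^-4 × (58/70.8) = 6.96 × 10^-4 M
[CO3^2-] = 3.8 × 10^-2 × (12.8/70.8) = 6.87 x 10^-3 M
Ce2(CO3)3(s) ⇌ 2 Ce^3+(aq) + 3 CO3^2-(aq), so Q = [Ce^3+]^2[CO3^2-]^3
Q = (6.96 x 10^-4)^2(6.87 x 10^-3)^3 = 1.6 x 10^-13
Q > Ksp, so Ce2(CO3)3 will precipitate.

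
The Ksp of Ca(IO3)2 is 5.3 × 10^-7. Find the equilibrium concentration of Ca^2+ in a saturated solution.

5.1 x 10^-3 M

Ca(IO3)2(s) <=> Ca^2+ + 2 IO3^-
Ksp = [Ca^2+][IO3^-]^2
If s mol/L of Ca(IO3)2 dissolves, [Ca^2+] = s and [IO3^-] = 2s.
Ksp = s(2s)^2 = 4s^3
s = (5.3 × 10^-7 / 4)^(1/3) = 5.10 × 10^-3 M
[Ca^2+] = s = 5.1 × 10^-3 M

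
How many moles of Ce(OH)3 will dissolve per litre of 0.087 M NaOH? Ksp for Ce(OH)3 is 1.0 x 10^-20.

1.5 x 10^-17 M

Ce(OH)3(s) <=> Ce^3+(aq) + 3 OH^-(aq)
Ksp = [Ce^3+][OH^-]^3
If s mol/L dissolves here, [Ce^3+] = s, [OH^-] = 0.087 + 3s ≈ 0.087 (since OH^- from NaOH dominates).
Ksp ≈ s × (0.087)^3
s = 1.5 × 10^-17 M
Check: 3s = 4.6 × 10^-17 ≪ 0.087, so the approximation is valid.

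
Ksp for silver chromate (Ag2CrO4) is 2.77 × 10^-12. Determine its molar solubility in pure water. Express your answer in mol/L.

s = 8.85e-5 M

Ag2CrO4(s) <=> 2 Ag^+ + CrO4^2-
Ksp = [Ag^+]^2[CrO4^2-]
With molar solubility s: [Ag^+] = 2s, [CrO4^2-] = s.
Substituting: Ksp = (2s)^2s = 4s^3
s = (2.77 × 10^-12 / 4)^(1/3) = 8.85 × 10^-5 M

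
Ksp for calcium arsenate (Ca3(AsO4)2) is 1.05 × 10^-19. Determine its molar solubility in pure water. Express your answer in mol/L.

Ca3(AsO4)2(s) <=> 3 Ca^2+(aq) + 2 AsO4^3-(aq)
Ksp = [Ca^2+]^3[AsO4^3-]^2
For each mole of Ca3(AsO4)2 that dissolves: [Ca^2+] = 3s, [AsO4^3-] = 2s.
Substituting: Ksp = (3s)^3(2s)^2 = 108s^5
s^5 = 1.05 × 10^-19 / 108, so s = 6.27 × 10^-5 M

s ≈ 6.27 × 10^-5 M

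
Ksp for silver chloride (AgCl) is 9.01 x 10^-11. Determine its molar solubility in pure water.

s = 9.49 x 10^-6 M

AgCl(s) ⇌ Ag^+(aq) + Cl^-(aq)
Ksp = [Ag^+][Cl^-]
For each mole of AgCl that dissolves: [Ag^+] = s, [Cl^-] = s.
Ksp = s^2
s = (9.01 x 10^-11)^(1/2) = 9.49 x 10^-6 M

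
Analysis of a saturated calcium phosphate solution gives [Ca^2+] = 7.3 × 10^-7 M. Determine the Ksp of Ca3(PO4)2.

9.2 x 10^-32

Ca3(PO4)2(s) <=> 3 Ca^2+ + 2 PO4^3-
Stoichiometry gives [PO4^3-] = (2/3)[Ca^2+] = 4.87 × 10^-7 M.
Ksp = [Ca^2+]^3[PO4^3-]^2
Ksp = (7.3 × 10^-7)^3 × (4.87 x 10^-7)^2 = 9.2 x 10^-32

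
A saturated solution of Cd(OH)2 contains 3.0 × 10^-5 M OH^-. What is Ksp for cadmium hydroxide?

Cd(OH)2(s) ⇌ Cd^2+(aq) + 2 OH^-(aq)
Stoichiometry gives [Cd^2+] = (1/2)[OH^-] = 1.50 x 10^-5 M.
Ksp = [Cd^2+][OH^-]^2
Ksp = 1.50 × 10^-5 × (3.0 × 10^-5)^2 = 1.4 × 10^-14

Ksp ≈ 1.4e-14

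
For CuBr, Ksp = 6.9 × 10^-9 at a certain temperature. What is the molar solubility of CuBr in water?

CuBr(s) ⇌ Cu^+(aq) + Br^-(aq)
Ksp = [Cu^+][Br^-]
For each mole of CuBr that dissolves: [Cu^+] = s, [Br^-] = s.
Ksp = s^2
s = (6.9 × 10^-9)^(1/2) = 8.3 × 10^-5 M

s ≈ 8.3 × 10^-5 M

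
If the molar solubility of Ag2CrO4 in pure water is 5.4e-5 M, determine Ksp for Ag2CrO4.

Ag2CrO4(s) <=> 2 Ag^+(aq) + CrO4^2-(aq)
Let s = molar solubility. Then [Ag^+] = 2s and [CrO4^2-] = s.
Ksp = [Ag^+]^2[CrO4^2-]
Ksp = (2s)^2s = 4s^3
Ksp = 4 × (5.4 x 10^-5)^3 = 6.3 × 10^-13

Ksp = 6.3 × 10^-13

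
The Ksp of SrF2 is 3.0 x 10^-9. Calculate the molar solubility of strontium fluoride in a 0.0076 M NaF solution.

SrF2(s) ⇌ Sr^2+(aq) + 2 F^-(aq)
Ksp = [Sr^2+][F^-]^2
If s mol/L dissolves here, [Sr^2+] = s, [F^-] = 0.0076 + 2s ≈ 0.0076 (Ksp is small, so little additional dissolves).
Ksp ≈ s × (0.0076)^2
s = 5.2 × 10^-5 M
Check: 2s = 1.0 × 10^-4 ≪ 0.0076, so the approximation is valid.

s = 5.2e-5 M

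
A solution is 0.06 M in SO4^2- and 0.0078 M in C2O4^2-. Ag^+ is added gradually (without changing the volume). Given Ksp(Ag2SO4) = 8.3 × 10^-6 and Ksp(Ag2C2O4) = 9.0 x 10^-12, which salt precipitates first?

Ag2C2O4

Each salt begins to precipitate when Q = Ksp, i.e. when [Ag^+] reaches its threshold.
For Ag2SO4: 8.3 × 10^-6 = 0.06 × [Ag^+]^2  ⇒  [Ag^+] = 1.2 x 10^-2 M.
For Ag2C2O4: 9.0 x 10^-12 = 0.0078 × [Ag^+]^2  ⇒  [Ag^+] = 3.4 x 10^-5 M.
The salt with the lower threshold [Ag^+] precipitates first: Ag2C2O4.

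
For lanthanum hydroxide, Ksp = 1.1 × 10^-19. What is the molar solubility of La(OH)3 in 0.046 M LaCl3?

4.5e-7 M

La(OH)3(s) ⇌ La^3+(aq) + 3 OH^-(aq)
Ksp = [La^3+][OH^-]^3
Let s be the molar solubility in this solution. [La^3+] = 0.046 + s ≈ 0.046, [OH^-] = 3s (since La^3+ from LaCl3 dominates).
Ksp ≈ 0.046 × (3s)^3
s = 4.5 × 10^-7 M
Check: s = 4.5 × 10^-7 ≪ 0.046, so the approximation is valid.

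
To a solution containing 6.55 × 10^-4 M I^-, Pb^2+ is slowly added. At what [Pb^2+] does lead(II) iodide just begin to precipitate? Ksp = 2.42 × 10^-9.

[Pb^2+] = 5.64 × 10^-3 M

PbI2(s) ⇌ Pb^2+ + 2 I^-
Ksp = [Pb^2+][I^-]^2
Precipitation begins when Q = Ksp. With [I^-] = 6.55 × 10^-4 M:
2.42 × 10^-9 = (6.55 × 10^-4)^2 × [Pb^2+]
[Pb^2+] = (2.42 × 10^-9 / 4.290 × 10^-7) = 5.64 x 10^-3 M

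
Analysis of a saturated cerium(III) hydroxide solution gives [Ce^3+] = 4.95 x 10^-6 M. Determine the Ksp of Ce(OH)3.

Ce(OH)3(s) ⇌ Ce^3+(aq) + 3 OH^-(aq)
Stoichiometry gives [OH^-] = (3/1)[Ce^3+] = 1.485 × 10^-5 M.
Ksp = [Ce^3+][OH^-]^3
Ksp = 4.95 × 10^-6 × (1.485 x 10^-5)^3 = 1.62 × 10^-20

Ksp ≈ 1.62 x 10^-20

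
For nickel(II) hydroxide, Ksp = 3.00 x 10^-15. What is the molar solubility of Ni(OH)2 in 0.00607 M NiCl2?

s ≈ 3.52 × 10^-7 M

Ni(OH)2(s) <=> Ni^2+(aq) + 2 OH^-(aq)
Ksp = [Ni^2+][OH^-]^2
If s mol/L dissolves here, [Ni^2+] = 0.00607 + s ≈ 0.00607, [OH^-] = 2s (Ksp is small, so little additional dissolves).
Ksp ≈ 0.00607 × (2s)^2
s = 3.52 × 10^-7 M
Check: s = 3.5 x 10^-7 ≪ 0.00607, so the approximation is valid.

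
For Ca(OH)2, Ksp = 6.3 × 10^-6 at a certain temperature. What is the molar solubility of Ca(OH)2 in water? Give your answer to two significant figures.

Ca(OH)2(s) <=> Ca^2+(aq) + 2 OH^-(aq)
Ksp = [Ca^2+][OH^-]^2
Let s = molar solubility. Then [Ca^2+] = s and [OH^-] = 2s.
So Ksp = s × (2s)^2 = 4s^3
s^3 = 6.3 × 10^-6 / 4, so s = 1.2 x 10^-2 M

s ≈ 1.2 × 10^-2 M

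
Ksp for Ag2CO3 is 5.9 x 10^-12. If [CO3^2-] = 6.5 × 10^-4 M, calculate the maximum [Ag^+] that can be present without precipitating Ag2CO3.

Ag2CO3(s) <=> 2 Ag^+ + CO3^2-
Ksp = [Ag^+]^2[CO3^2-]
Precipitation begins when Q = Ksp. With [CO3^2-] = 6.5 × 10^-4 M:
5.9 x 10^-12 = (6.5 × 10^-4) × [Ag^+]^2
[Ag^+] = (5.9 x 10^-12 / 6.5 x 10^-4)^(1/2) = 9.5 × 10^-5 M

[Ag^+] ≈ 9.5 x 10^-5 M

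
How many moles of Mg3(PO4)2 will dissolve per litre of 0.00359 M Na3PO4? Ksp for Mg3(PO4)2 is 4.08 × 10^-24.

2.27e-7 M

Mg3(PO4)2(s) ⇌ 3 Mg^2+ + 2 PO4^3-
Ksp = [Mg^2+]^3[PO4^3-]^2
If s mol/L dissolves here, [Mg^2+] = 3s, [PO4^3-] = 0.00359 + 2s ≈ 0.00359 (common-ion effect: PO4^3- is already 0.00359 M).
Ksp ≈ (3s)^3 × (0.00359)^2
s = 2.27 × 10^-7 M
Check: 2s = 4.5 × 10^-7 ≪ 0.00359, so the approximation is valid.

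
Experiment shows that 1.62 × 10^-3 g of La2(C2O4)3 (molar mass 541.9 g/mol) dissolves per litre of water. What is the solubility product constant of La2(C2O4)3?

Ksp ≈ 2.58e-26

Molar solubility s = (1.62 × 10^-3 g/L) / (541.9 g/mol) = 2.989 × 10^-6 M.
La2(C2O4)3(s) ⇌ 2 La^3+(aq) + 3 C2O4^2-(aq)
Let s = molar solubility. Then [La^3+] = 2s and [C2O4^2-] = 3s.
Ksp = [La^3+]^2[C2O4^2-]^3
So Ksp = (2s)^2 × (3s)^3 = 108s^5
With s = 2.989 x 10^-6: Ksp = 2.58 × 10^-26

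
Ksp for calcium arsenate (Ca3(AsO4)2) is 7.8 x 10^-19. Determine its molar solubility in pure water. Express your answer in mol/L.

Ca3(AsO4)2(s) ⇌ 3 Ca^2+(aq) + 2 AsO4^3-(aq)
Ksp = [Ca^2+]^3[AsO4^3-]^2
For each mole of Ca3(AsO4)2 that dissolves: [Ca^2+] = 3s, [AsO4^3-] = 2s.
Substituting: Ksp = (3s)^3(2s)^2 = 108s^5
Solving, s = (7.8 x 10^-19/108)^(1/5) = 9.4 × 10^-5 M

9.4e-5 M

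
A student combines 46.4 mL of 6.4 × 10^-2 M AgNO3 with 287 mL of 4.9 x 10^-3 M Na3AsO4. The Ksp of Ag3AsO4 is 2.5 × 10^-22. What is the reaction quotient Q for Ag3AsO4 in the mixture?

Total volume = 46.4 + 287 = 333.4 mL.
[Ag^+] = 6.4 x 10^-2 × (46.4/333.4) = 8.91 x 10^-3 M
[AsO4^3-] = 4.9 × 10^-3 × (287/333.4) = 4.22 × 10^-3 M
Ag3AsO4(s) ⇌ 3 Ag^+ + AsO4^3-, so Q = [Ag^+]^3[AsO4^3-]
Q = (8.91 × 10^-3)^3(4.22 × 10^-3) = 3.0 x 10^-9
Q > Ksp, so Ag3AsO4 will precipitate.

3.0 × 10^-9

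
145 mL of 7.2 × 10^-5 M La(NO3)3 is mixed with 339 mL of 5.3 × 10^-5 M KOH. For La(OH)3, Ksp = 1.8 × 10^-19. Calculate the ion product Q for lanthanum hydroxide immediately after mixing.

Q = 1.1 x 10^-18

Total volume = 145 + 339 = 484 mL.
[La^3+] = 7.2 × 10^-5 × (145/484) = 2.16 × 10^-5 M
[OH^-] = 5.3 × 10^-5 × (339/484) = 3.71 x 10^-5 M
La(OH)3(s) <=> La^3+(aq) + 3 OH^-(aq), so Q = [La^3+][OH^-]^3
Q = (2.16 × 10^-5)(3.71 x 10^-5)^3 = 1.1 x 10^-18
Q > Ksp, so La(OH)3 will precipitate.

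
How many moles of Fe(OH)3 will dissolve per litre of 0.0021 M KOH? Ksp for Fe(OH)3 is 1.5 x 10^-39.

Fe(OH)3(s) ⇌ Fe^3+(aq) + 3 OH^-(aq)
Ksp = [Fe^3+][OH^-]^3
Let s be the molar solubility in this solution. [Fe^3+] = s, [OH^-] = 0.0021 + 3s ≈ 0.0021 (common-ion effect: OH^- is already 0.0021 M).
Ksp ≈ s × (0.0021)^3
s = 1.6 x 10^-31 M
Check: 3s = 4.9 × 10^-31 ≪ 0.0021, so the approximation is valid.

1.6 × 10^-31 M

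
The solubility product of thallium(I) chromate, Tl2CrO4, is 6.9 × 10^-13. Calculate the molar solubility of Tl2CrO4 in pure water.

s ≈ 5.6 × 10^-5 M

Tl2CrO4(s) ⇌ 2 Tl^+ + CrO4^2-
Ksp = [Tl^+]^2[CrO4^2-]
With molar solubility s: [Tl^+] = 2s, [CrO4^2-] = s.
Ksp = (2s)^2s = 4s^3
Solving, s = (6.9 × 10^-13/4)^(1/3) = 5.6 × 10^-5 M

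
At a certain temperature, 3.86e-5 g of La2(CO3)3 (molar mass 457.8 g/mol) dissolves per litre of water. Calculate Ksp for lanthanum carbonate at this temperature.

Molar solubility s = (3.86 × 10^-5 g/L) / (457.8 g/mol) = 8.432 × 10^-8 M.
La2(CO3)3(s) <=> 2 La^3+ + 3 CO3^2-
If s mol/L of La2(CO3)3 dissolves, [La^3+] = 2s and [CO3^2-] = 3s.
Ksp = [La^3+]^2[CO3^2-]^3
Ksp = (2s)^2(3s)^3 = 108s^5
Ksp = 108 × (8.432 × 10^-8)^5 = 4.60 x 10^-34

4.60e-34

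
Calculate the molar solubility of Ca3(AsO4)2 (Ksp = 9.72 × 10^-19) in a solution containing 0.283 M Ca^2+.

s = 3.27e-9 M

Ca3(AsO4)2(s) ⇌ 3 Ca^2+ + 2 AsO4^3-
Ksp = [Ca^2+]^3[AsO4^3-]^2
Let s be the molar solubility in this solution. [Ca^2+] = 0.283 + 3s ≈ 0.283, [AsO4^3-] = 2s (common-ion effect: Ca^2+ is already 0.283 M).
Ksp ≈ (0.283)^3 × (2s)^2
s = 3.27 × 10^-9 M
Check: 3s = 9.8 × 10^-9 ≪ 0.283, so the approximation is valid.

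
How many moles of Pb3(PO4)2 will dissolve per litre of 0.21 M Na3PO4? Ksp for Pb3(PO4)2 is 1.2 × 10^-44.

Pb3(PO4)2(s) ⇌ 3 Pb^2+ + 2 PO4^3-
Ksp = [Pb^2+]^3[PO4^3-]^2
Let s = moles of Pb3(PO4)2 that dissolve per litre. [Pb^2+] = 3s, [PO4^3-] = 0.21 + 2s ≈ 0.21 (common-ion effect: PO4^3- is already 0.21 M).
Ksp ≈ (3s)^3 × (0.21)^2
s = 2.2 × 10^-15 M
Check: 2s = 4.3 × 10^-15 ≪ 0.21, so the approximation is valid.

2.2 x 10^-15 M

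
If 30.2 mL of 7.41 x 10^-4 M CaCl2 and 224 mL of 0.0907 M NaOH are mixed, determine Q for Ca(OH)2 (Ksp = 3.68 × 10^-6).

Total volume = 30.2 + 224 = 254.2 mL.
[Ca^2+] = 7.41 × 10^-4 × (30.2/254.2) = 8.803 × 10^-5 M
[OH^-] = 9.07 × 10^-2 × (224/254.2) = 7.992 × 10^-2 M
Ca(OH)2(s) ⇌ Ca^2+ + 2 OH^-, so Q = [Ca^2+][OH^-]^2
Q = (8.803 × 10^-5)(7.992 × 10^-2)^2 = 5.62 × 10^-7
Q < Ksp, so no precipitate of Ca(OH)2 forms.

Q = 5.62 x 10^-7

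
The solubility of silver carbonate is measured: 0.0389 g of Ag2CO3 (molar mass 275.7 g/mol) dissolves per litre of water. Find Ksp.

Molar solubility s = (3.89 x 10^-2 g/L) / (275.7 g/mol) = 1.411 x 10^-4 M.
Ag2CO3(s) ⇌ 2 Ag^+(aq) + CO3^2-(aq)
If s mol/L of Ag2CO3 dissolves, [Ag^+] = 2s and [CO3^2-] = s.
Ksp = [Ag^+]^2[CO3^2-]
So Ksp = (2s)^2 × s = 4s^3
Ksp = 4 × (1.411 × 10^-4)^3 = 1.12 × 10^-11

1.12e-11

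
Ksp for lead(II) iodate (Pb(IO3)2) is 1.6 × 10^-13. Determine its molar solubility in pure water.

3.4e-5 M

Pb(IO3)2(s) ⇌ Pb^2+ + 2 IO3^-
Ksp = [Pb^2+][IO3^-]^2
For each mole of Pb(IO3)2 that dissolves: [Pb^2+] = s, [IO3^-] = 2s.
So Ksp = s × (2s)^2 = 4s^3
s^3 = 1.6 × 10^-13 / 4, so s = 3.4 × 10^-5 M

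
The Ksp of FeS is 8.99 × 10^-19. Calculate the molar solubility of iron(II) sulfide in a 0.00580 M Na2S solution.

FeS(s) ⇌ Fe^2+ + S^2-
Ksp = [Fe^2+][S^2-]
Let s = moles of FeS that dissolve per litre. [Fe^2+] = s, [S^2-] = 0.00580 + s ≈ 0.00580 (since S^2- from Na2S dominates).
Ksp ≈ s × 0.00580
s = 1.55 x 10^-16 M
Check: s = 1.6 × 10^-16 ≪ 0.00580, so the approximation is valid.

1.55 × 10^-16 M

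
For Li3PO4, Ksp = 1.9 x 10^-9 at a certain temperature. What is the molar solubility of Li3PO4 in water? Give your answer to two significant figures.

Li3PO4(s) <=> 3 Li^+(aq) + PO4^3-(aq)
Ksp = [Li^+]^3[PO4^3-]
Let s = molar solubility. Then [Li^+] = 3s and [PO4^3-] = s.
Ksp = (3s)^3s = 27s^4
Solving, s = (1.9 x 10^-9/27)^(1/4) = 2.9 x 10^-3 M

s = 2.9 × 10^-3 M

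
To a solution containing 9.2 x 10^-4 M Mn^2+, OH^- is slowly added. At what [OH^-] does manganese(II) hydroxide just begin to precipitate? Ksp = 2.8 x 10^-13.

[OH^-] = 1.7e-5 M

Mn(OH)2(s) <=> Mn^2+(aq) + 2 OH^-(aq)
Ksp = [Mn^2+][OH^-]^2
Precipitation begins when Q = Ksp. With [Mn^2+] = 9.2 x 10^-4 M:
2.8 x 10^-13 = (9.2 x 10^-4) × [OH^-]^2
[OH^-] = (2.8 x 10^-13 / 9.2 × 10^-4)^(1/2) = 1.7 x 10^-5 M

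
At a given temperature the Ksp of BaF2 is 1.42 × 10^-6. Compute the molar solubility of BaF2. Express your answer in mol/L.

s = 7.08 x 10^-3 M

BaF2(s) ⇌ Ba^2+(aq) + 2 F^-(aq)
Ksp = [Ba^2+][F^-]^2
Let s = molar solubility. Then [Ba^2+] = s and [F^-] = 2s.
Substituting: Ksp = s(2s)^2 = 4s^3
s = (1.42 × 10^-6 / 4)^(1/3) = 7.08 x 10^-3 M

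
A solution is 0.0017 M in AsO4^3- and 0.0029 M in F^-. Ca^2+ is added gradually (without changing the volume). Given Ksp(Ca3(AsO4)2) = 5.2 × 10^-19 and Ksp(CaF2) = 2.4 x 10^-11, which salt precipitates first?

CaF2

Each salt begins to precipitate when Q = Ksp, i.e. when [Ca^2+] reaches its threshold.
For Ca3(AsO4)2: 5.2 × 10^-19 = (0.0017)^2 × [Ca^2+]^3  ⇒  [Ca^2+] = 5.6 × 10^-5 M.
For CaF2: 2.4 x 10^-11 = (0.0029)^2 × [Ca^2+]  ⇒  [Ca^2+] = 2.9 x 10^-6 M.
The salt with the lower threshold [Ca^2+] precipitates first: CaF2.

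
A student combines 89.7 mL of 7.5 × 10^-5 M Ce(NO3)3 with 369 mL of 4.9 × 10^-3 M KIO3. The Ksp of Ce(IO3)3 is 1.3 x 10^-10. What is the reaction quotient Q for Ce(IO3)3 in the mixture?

Total volume = 89.7 + 369 = 458.7 mL.
[Ce^3+] = 7.5 × 10^-5 × (89.7/458.7) = 1.47 × 10^-5 M
[IO3^-] = 4.9 x 10^-3 × (369/458.7) = 3.94 x 10^-3 M
Ce(IO3)3(s) ⇌ Ce^3+(aq) + 3 IO3^-(aq), so Q = [Ce^3+][IO3^-]^3
Q = (1.47 × 10^-5)(3.94 × 10^-3)^3 = 9.0 x 10^-13
Q < Ksp, so no precipitate of Ce(IO3)3 forms.

Q ≈ 9.0e-13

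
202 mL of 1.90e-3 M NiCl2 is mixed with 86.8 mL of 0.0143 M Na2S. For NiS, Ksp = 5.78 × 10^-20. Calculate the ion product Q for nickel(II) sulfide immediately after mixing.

Total volume = 202 + 86.8 = 288.8 mL.
[Ni^2+] = 1.90 × 10^-3 × (202/288.8) = 1.329 x 10^-3 M
[S^2-] = 1.43 × 10^-2 × (86.8/288.8) = 4.298 × 10^-3 M
NiS(s) ⇌ Ni^2+(aq) + S^2-(aq), so Q = [Ni^2+][S^2-]
Q = (1.329 × 10^-3)(4.298 × 10^-3) = 5.71 × 10^-6
Q > Ksp, so NiS will precipitate.

Q ≈ 5.71 x 10^-6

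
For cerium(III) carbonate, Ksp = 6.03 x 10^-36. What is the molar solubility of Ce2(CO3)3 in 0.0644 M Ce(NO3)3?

3.78 × 10^-12 M

Ce2(CO3)3(s) ⇌ 2 Ce^3+(aq) + 3 CO3^2-(aq)
Ksp = [Ce^3+]^2[CO3^2-]^3
Let s = moles of Ce2(CO3)3 that dissolve per litre. [Ce^3+] = 0.0644 + 2s ≈ 0.0644, [CO3^2-] = 3s (common-ion effect: Ce^3+ is already 0.0644 M).
Ksp ≈ (0.0644)^2 × (3s)^3
s = 3.78 x 10^-12 M
Check: 2s = 7.6 × 10^-12 ≪ 0.0644, so the approximation is valid.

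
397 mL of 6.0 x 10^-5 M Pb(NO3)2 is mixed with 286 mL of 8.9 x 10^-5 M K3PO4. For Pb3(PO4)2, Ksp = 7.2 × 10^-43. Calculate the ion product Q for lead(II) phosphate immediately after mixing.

Q ≈ 5.9e-23

Total volume = 397 + 286 = 683 mL.
[Pb^2+] = 6.0 × 10^-5 × (397/683) = 3.49 × 10^-5 M
[PO4^3-] = 8.9 × 10^-5 × (286/683) = 3.73 × 10^-5 M
Pb3(PO4)2(s) <=> 3 Pb^2+ + 2 PO4^3-, so Q = [Pb^2+]^3[PO4^3-]^2
Q = (3.49 × 10^-5)^3(3.73 × 10^-5)^2 = 5.9 × 10^-23
Q > Ksp, so Pb3(PO4)2 will precipitate.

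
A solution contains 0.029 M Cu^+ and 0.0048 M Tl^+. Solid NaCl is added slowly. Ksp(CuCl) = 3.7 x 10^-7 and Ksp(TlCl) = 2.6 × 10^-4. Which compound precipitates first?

Each salt begins to precipitate when Q = Ksp, i.e. when [Cl^-] reaches its threshold.
For CuCl: 3.7 x 10^-7 = 0.029 × [Cl^-]  ⇒  [Cl^-] = 1.3 x 10^-5 M.
For TlCl: 2.6 × 10^-4 = 0.0048 × [Cl^-]  ⇒  [Cl^-] = 5.4 x 10^-2 M.
The salt with the lower threshold [Cl^-] precipitates first: CuCl.

CuCl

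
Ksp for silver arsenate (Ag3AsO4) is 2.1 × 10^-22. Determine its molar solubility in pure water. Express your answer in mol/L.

s ≈ 1.7e-6 M

Ag3AsO4(s) ⇌ 3 Ag^+(aq) + AsO4^3-(aq)
Ksp = [Ag^+]^3[AsO4^3-]
If s mol/L of Ag3AsO4 dissolves, [Ag^+] = 3s and [AsO4^3-] = s.
Ksp = (3s)^3s = 27s^4
Solving, s = (2.1 × 10^-22/27)^(1/4) = 1.7 x 10^-6 M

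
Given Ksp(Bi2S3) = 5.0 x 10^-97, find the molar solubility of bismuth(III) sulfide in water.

Bi2S3(s) ⇌ 2 Bi^3+ + 3 S^2-
Ksp = [Bi^3+]^2[S^2-]^3
For each mole of Bi2S3 that dissolves: [Bi^3+] = 2s, [S^2-] = 3s.
Ksp = (2s)^2(3s)^3 = 108s^5
Solving, s = (5.0 x 10^-97/108)^(1/5) = 2.2 × 10^-20 M

2.2 x 10^-20 M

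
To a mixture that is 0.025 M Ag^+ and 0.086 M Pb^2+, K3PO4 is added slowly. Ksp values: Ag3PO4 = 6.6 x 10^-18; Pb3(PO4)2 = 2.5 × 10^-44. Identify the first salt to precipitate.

Pb3(PO4)2

Precipitation of each salt starts when its ion product equals its Ksp.
For Ag3PO4: 6.6 x 10^-18 = (0.025)^3 × [PO4^3-]  ⇒  [PO4^3-] = 4.2 x 10^-13 M.
For Pb3(PO4)2: 2.5 × 10^-44 = (0.086)^3 × [PO4^3-]^2  ⇒  [PO4^3-] = 6.3 × 10^-21 M.
The salt with the lower threshold [PO4^3-] precipitates first: Pb3(PO4)2.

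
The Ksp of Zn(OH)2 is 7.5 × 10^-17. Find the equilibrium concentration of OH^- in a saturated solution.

[OH^-] ≈ 5.3 × 10^-6 M

Zn(OH)2(s) ⇌ Zn^2+ + 2 OH^-
Ksp = [Zn^2+][OH^-]^2
With molar solubility s: [Zn^2+] = s, [OH^-] = 2s.
Substituting: Ksp = s(2s)^2 = 4s^3
s = (7.5 × 10^-17 / 4)^(1/3) = 2.66 × 10^-6 M
[OH^-] = 2s = 5.3 × 10^-6 M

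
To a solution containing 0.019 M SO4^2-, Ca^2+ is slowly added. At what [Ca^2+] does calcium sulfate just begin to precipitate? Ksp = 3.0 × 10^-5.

[Ca^2+] = 1.6 × 10^-3 M

CaSO4(s) ⇌ Ca^2+(aq) + SO4^2-(aq)
Ksp = [Ca^2+][SO4^2-]
Precipitation begins when Q = Ksp. With [SO4^2-] = 0.019 M:
3.0 × 10^-5 = (0.019) × [Ca^2+]
[Ca^2+] = (3.0 × 10^-5 / 1.9 × 10^-2) = 1.6 x 10^-3 M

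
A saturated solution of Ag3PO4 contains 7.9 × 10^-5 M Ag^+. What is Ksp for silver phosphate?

Ksp = 1.3 × 10^-17

Ag3PO4(s) <=> 3 Ag^+ + PO4^3-
Stoichiometry gives [PO4^3-] = (1/3)[Ag^+] = 2.63 × 10^-5 M.
Ksp = [Ag^+]^3[PO4^3-]
Ksp = (7.9 × 10^-5)^3 × 2.63 x 10^-5 = 1.3 × 10^-17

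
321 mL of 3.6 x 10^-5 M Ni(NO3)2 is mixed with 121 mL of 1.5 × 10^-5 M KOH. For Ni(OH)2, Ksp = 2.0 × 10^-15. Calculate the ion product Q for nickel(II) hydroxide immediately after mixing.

Total volume = 321 + 121 = 442 mL.
[Ni^2+] = 3.6 × 10^-5 × (321/442) = 2.61 x 10^-5 M
[OH^-] = 1.5 × 10^-5 × (121/442) = 4.11 × 10^-6 M
Ni(OH)2(s) ⇌ Ni^2+ + 2 OH^-, so Q = [Ni^2+][OH^-]^2
Q = (2.61 x 10^-5)(4.11 × 10^-6)^2 = 4.4 × 10^-16
Q < Ksp, so no precipitate of Ni(OH)2 forms.

Q = 4.4e-16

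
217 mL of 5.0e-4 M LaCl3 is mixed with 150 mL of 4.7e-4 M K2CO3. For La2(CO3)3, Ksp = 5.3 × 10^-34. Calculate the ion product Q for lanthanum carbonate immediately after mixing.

Q = 6.2e-19

Total volume = 217 + 150 = 367 mL.
[La^3+] = 5.0 x 10^-4 × (217/367) = 2.96 x 10^-4 M
[CO3^2-] = 4.7 × 10^-4 × (150/367) = 1.92 × 10^-4 M
La2(CO3)3(s) <=> 2 La^3+(aq) + 3 CO3^2-(aq), so Q = [La^3+]^2[CO3^2-]^3
Q = (2.96 x 10^-4)^2(1.92 × 10^-4)^3 = 6.2 x 10^-19
Q > Ksp, so La2(CO3)3 will precipitate.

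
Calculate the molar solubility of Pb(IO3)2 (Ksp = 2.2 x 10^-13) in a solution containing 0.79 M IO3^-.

Pb(IO3)2(s) ⇌ Pb^2+ + 2 IO3^-
Ksp = [Pb^2+][IO3^-]^2
Let s be the molar solubility in this solution. [Pb^2+] = s, [IO3^-] = 0.79 + 2s ≈ 0.79 (common-ion effect: IO3^- is already 0.79 M).
Ksp ≈ s × (0.79)^2
s = 3.5 x 10^-13 M
Check: 2s = 7.1 x 10^-13 ≪ 0.79, so the approximation is valid.

s ≈ 3.5 × 10^-13 M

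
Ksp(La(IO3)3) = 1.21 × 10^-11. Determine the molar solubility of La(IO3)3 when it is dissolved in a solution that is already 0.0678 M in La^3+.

La(IO3)3(s) ⇌ La^3+(aq) + 3 IO3^-(aq)
Ksp = [La^3+][IO3^-]^3
Let s = moles of La(IO3)3 that dissolve per litre. [La^3+] = 0.0678 + s ≈ 0.0678, [IO3^-] = 3s (since the La^3+ already present dominates).
Ksp ≈ 0.0678 × (3s)^3
s = 1.88 × 10^-4 M
Check: s = 1.9 × 10^-4 ≪ 0.0678, so the approximation is valid.

1.88 × 10^-4 M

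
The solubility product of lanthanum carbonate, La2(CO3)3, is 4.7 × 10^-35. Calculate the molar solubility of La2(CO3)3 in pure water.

5.3e-8 M

La2(CO3)3(s) <=> 2 La^3+(aq) + 3 CO3^2-(aq)
Ksp = [La^3+]^2[CO3^2-]^3
If s mol/L of La2(CO3)3 dissolves, [La^3+] = 2s and [CO3^2-] = 3s.
Ksp = (2s)^2(3s)^3 = 108s^5
s = (4.7 × 10^-35 / 108)^(1/5) = 5.3 x 10^-8 M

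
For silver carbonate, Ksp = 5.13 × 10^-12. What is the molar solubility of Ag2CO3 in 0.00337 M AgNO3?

Ag2CO3(s) ⇌ 2 Ag^+ + CO3^2-
Ksp = [Ag^+]^2[CO3^2-]
If s mol/L dissolves here, [Ag^+] = 0.00337 + 2s ≈ 0.00337, [CO3^2-] = s (common-ion effect: Ag^+ is already 0.00337 M).
Ksp ≈ (0.00337)^2 × s
s = 4.52 x 10^-7 M
Check: 2s = 9.0 × 10^-7 ≪ 0.00337, so the approximation is valid.

4.52 × 10^-7 M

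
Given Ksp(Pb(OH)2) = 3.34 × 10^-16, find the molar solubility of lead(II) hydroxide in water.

4.37e-6 M

Pb(OH)2(s) ⇌ Pb^2+(aq) + 2 OH^-(aq)
Ksp = [Pb^2+][OH^-]^2
If s mol/L of Pb(OH)2 dissolves, [Pb^2+] = s and [OH^-] = 2s.
So Ksp = s × (2s)^2 = 4s^3
s = (3.34 × 10^-16 / 4)^(1/3) = 4.37 x 10^-6 M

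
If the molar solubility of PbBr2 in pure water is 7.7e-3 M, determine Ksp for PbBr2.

PbBr2(s) <=> Pb^2+ + 2 Br^-
If s mol/L of PbBr2 dissolves, [Pb^2+] = s and [Br^-] = 2s.
Ksp = [Pb^2+][Br^-]^2
So Ksp = s × (2s)^2 = 4s^3
Ksp = 4 × (7.7 × 10^-3)^3 = 1.8 × 10^-6

Ksp ≈ 1.8e-6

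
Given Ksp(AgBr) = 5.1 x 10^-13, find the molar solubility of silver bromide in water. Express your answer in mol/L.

AgBr(s) ⇌ Ag^+ + Br^-
Ksp = [Ag^+][Br^-]
With molar solubility s: [Ag^+] = s, [Br^-] = s.
Ksp = s^2
s = √(5.1 x 10^-13) = 7.1 × 10^-7 M

s ≈ 7.1e-7 M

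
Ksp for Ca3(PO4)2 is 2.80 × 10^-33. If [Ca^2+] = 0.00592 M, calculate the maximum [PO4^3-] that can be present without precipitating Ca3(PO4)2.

Ca3(PO4)2(s) <=> 3 Ca^2+ + 2 PO4^3-
Ksp = [Ca^2+]^3[PO4^3-]^2
Precipitation begins when Q = Ksp. With [Ca^2+] = 0.00592 M:
2.80 × 10^-33 = (0.00592)^3 × [PO4^3-]^2
[PO4^3-] = (2.80 × 10^-33 / 2.075 × 10^-7)^(1/2) = 1.16 × 10^-13 M

1.16 x 10^-13 M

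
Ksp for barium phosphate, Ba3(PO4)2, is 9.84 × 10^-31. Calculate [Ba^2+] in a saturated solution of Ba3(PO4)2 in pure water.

Ba3(PO4)2(s) <=> 3 Ba^2+ + 2 PO4^3-
Ksp = [Ba^2+]^3[PO4^3-]^2
For each mole of Ba3(PO4)2 that dissolves: [Ba^2+] = 3s, [PO4^3-] = 2s.
Substituting: Ksp = (3s)^3(2s)^2 = 108s^5
Solving, s = (9.84 × 10^-31/108)^(1/5) = 3.908 x 10^-7 M
[Ba^2+] = 3s = 1.17 × 10^-6 M

[Ba^2+] = 1.17 x 10^-6 M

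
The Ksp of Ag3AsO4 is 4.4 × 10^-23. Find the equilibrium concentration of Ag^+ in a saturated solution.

[Ag^+] = 3.4e-6 M

Ag3AsO4(s) <=> 3 Ag^+ + AsO4^3-
Ksp = [Ag^+]^3[AsO4^3-]
If s mol/L of Ag3AsO4 dissolves, [Ag^+] = 3s and [AsO4^3-] = s.
Ksp = (3s)^3s = 27s^4
Solving, s = (4.4 × 10^-23/27)^(1/4) = 1.13 x 10^-6 M
[Ag^+] = 3s = 3.4 x 10^-6 M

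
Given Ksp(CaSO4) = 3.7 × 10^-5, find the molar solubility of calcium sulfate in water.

CaSO4(s) ⇌ Ca^2+(aq) + SO4^2-(aq)
Ksp = [Ca^2+][SO4^2-]
With molar solubility s: [Ca^2+] = s, [SO4^2-] = s.
Ksp = (s)(s) = s^2
s = √(3.7 × 10^-5) = 6.1 x 10^-3 M

s ≈ 6.1 × 10^-3 M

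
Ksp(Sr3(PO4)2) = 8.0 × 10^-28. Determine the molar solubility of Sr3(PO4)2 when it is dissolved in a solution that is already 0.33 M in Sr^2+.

Sr3(PO4)2(s) <=> 3 Sr^2+(aq) + 2 PO4^3-(aq)
Ksp = [Sr^2+]^3[PO4^3-]^2
Let s = moles of Sr3(PO4)2 that dissolve per litre. [Sr^2+] = 0.33 + 3s ≈ 0.33, [PO4^3-] = 2s (since the Sr^2+ already present dominates).
Ksp ≈ (0.33)^3 × (2s)^2
s = 7.5 x 10^-14 M
Check: 3s = 2.2 × 10^-13 ≪ 0.33, so the approximation is valid.

s ≈ 7.5 × 10^-14 M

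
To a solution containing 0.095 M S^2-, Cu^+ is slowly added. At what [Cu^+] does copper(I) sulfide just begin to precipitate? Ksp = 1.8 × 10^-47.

[Cu^+] ≈ 1.4e-23 M

Cu2S(s) <=> 2 Cu^+(aq) + S^2-(aq)
Ksp = [Cu^+]^2[S^2-]
Precipitation begins when Q = Ksp. With [S^2-] = 0.095 M:
1.8 × 10^-47 = (0.095) × [Cu^+]^2
[Cu^+] = (1.8 × 10^-47 / 9.5 × 10^-2)^(1/2) = 1.4 × 10^-23 M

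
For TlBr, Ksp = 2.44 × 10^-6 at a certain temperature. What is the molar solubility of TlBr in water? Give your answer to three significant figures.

s ≈ 1.56 x 10^-3 M

TlBr(s) <=> Tl^+ + Br^-
Ksp = [Tl^+][Br^-]
For each mole of TlBr that dissolves: [Tl^+] = s, [Br^-] = s.
Ksp = s × s = s^2
s = √(2.44 × 10^-6) = 1.56 × 10^-3 M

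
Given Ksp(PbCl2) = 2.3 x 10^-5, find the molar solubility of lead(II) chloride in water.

PbCl2(s) <=> Pb^2+ + 2 Cl^-
Ksp = [Pb^2+][Cl^-]^2
If s mol/L of PbCl2 dissolves, [Pb^2+] = s and [Cl^-] = 2s.
Substituting: Ksp = s(2s)^2 = 4s^3
s^3 = 2.3 x 10^-5 / 4, so s = 1.8 × 10^-2 M

s = 1.8 x 10^-2 M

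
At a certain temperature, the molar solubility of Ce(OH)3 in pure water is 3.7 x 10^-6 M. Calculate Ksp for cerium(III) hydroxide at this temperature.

Ksp = 5.1 × 10^-21

Ce(OH)3(s) ⇌ Ce^3+(aq) + 3 OH^-(aq)
Let s = molar solubility. Then [Ce^3+] = s and [OH^-] = 3s.
Ksp = [Ce^3+][OH^-]^3
So Ksp = s × (3s)^3 = 27s^4
With s = 3.7 × 10^-6: Ksp = 5.1 × 10^-21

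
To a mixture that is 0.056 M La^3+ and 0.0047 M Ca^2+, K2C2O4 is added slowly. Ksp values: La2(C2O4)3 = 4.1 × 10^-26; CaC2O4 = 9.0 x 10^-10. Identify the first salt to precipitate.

La2(C2O4)3

Each salt begins to precipitate when Q = Ksp, i.e. when [C2O4^2-] reaches its threshold.
For La2(C2O4)3: 4.1 × 10^-26 = (0.056)^2 × [C2O4^2-]^3  ⇒  [C2O4^2-] = 2.4 × 10^-8 M.
For CaC2O4: 9.0 x 10^-10 = 0.0047 × [C2O4^2-]  ⇒  [C2O4^2-] = 1.9 × 10^-7 M.
The salt with the lower threshold [C2O4^2-] precipitates first: La2(C2O4)3.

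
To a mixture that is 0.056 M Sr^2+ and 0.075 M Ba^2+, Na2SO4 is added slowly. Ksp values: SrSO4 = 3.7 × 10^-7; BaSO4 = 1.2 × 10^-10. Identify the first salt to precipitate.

Precipitation of each salt starts when its ion product equals its Ksp.
For SrSO4: 3.7 × 10^-7 = 0.056 × [SO4^2-]  ⇒  [SO4^2-] = 6.6 × 10^-6 M.
For BaSO4: 1.2 × 10^-10 = 0.075 × [SO4^2-]  ⇒  [SO4^2-] = 1.6 x 10^-9 M.
The salt with the lower threshold [SO4^2-] precipitates first: BaSO4.

BaSO4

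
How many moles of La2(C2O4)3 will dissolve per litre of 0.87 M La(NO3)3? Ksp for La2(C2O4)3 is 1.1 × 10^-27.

s = 3.8 x 10^-10 M

La2(C2O4)3(s) ⇌ 2 La^3+(aq) + 3 C2O4^2-(aq)
Ksp = [La^3+]^2[C2O4^2-]^3
If s mol/L dissolves here, [La^3+] = 0.87 + 2s ≈ 0.87, [C2O4^2-] = 3s (Ksp is small, so little additional dissolves).
Ksp ≈ (0.87)^2 × (3s)^3
s = 3.8 × 10^-10 M
Check: 2s = 7.6 x 10^-10 ≪ 0.87, so the approximation is valid.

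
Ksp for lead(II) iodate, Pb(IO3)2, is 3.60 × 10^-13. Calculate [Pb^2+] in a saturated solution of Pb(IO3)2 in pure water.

4.48e-5 M

Pb(IO3)2(s) ⇌ Pb^2+(aq) + 2 IO3^-(aq)
Ksp = [Pb^2+][IO3^-]^2
With molar solubility s: [Pb^2+] = s, [IO3^-] = 2s.
Ksp = s(2s)^2 = 4s^3
Solving, s = (3.60 × 10^-13/4)^(1/3) = 4.481 x 10^-5 M
[Pb^2+] = s = 4.48 x 10^-5 M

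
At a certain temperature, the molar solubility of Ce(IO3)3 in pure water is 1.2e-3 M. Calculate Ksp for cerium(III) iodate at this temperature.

Ce(IO3)3(s) ⇌ Ce^3+(aq) + 3 IO3^-(aq)
If s mol/L of Ce(IO3)3 dissolves, [Ce^3+] = s and [IO3^-] = 3s.
Ksp = [Ce^3+][IO3^-]^3
Substituting: Ksp = s(3s)^3 = 27s^4
Ksp = 27 × (1.2 × 10^-3)^4 = 5.6 x 10^-11

5.6 x 10^-11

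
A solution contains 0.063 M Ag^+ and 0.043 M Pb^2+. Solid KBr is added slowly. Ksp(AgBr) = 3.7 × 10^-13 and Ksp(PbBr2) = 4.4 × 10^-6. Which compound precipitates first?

Each salt begins to precipitate when Q = Ksp, i.e. when [Br^-] reaches its threshold.
For AgBr: 3.7 × 10^-13 = 0.063 × [Br^-]  ⇒  [Br^-] = 5.9 × 10^-12 M.
For PbBr2: 4.4 × 10^-6 = 0.043 × [Br^-]^2  ⇒  [Br^-] = 1.0 × 10^-2 M.
The salt with the lower threshold [Br^-] precipitates first: AgBr.

AgBr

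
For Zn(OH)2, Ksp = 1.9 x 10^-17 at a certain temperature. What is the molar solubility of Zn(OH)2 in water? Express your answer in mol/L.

Zn(OH)2(s) ⇌ Zn^2+ + 2 OH^-
Ksp = [Zn^2+][OH^-]^2
With molar solubility s: [Zn^2+] = s, [OH^-] = 2s.
Ksp = s(2s)^2 = 4s^3
s = (1.9 x 10^-17 / 4)^(1/3) = 1.7 × 10^-6 M

s ≈ 1.7 × 10^-6 M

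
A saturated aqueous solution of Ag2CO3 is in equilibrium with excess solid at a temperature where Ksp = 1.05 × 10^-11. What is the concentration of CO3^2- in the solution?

Ag2CO3(s) <=> 2 Ag^+ + CO3^2-
Ksp = [Ag^+]^2[CO3^2-]
Let s = molar solubility. Then [Ag^+] = 2s and [CO3^2-] = s.
So Ksp = (2s)^2 × s = 4s^3
Solving, s = (1.05 × 10^-11/4)^(1/3) = 1.379 × 10^-4 M
[CO3^2-] = s = 1.38 × 10^-4 M

[CO3^2-] ≈ 1.38 × 10^-4 M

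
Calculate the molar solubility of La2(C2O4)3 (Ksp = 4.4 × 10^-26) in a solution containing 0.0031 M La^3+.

La2(C2O4)3(s) <=> 2 La^3+(aq) + 3 C2O4^2-(aq)
Ksp = [La^3+]^2[C2O4^2-]^3
Let s = moles of La2(C2O4)3 that dissolve per litre. [La^3+] = 0.0031 + 2s ≈ 0.0031, [C2O4^2-] = 3s (since the La^3+ already present dominates).
Ksp ≈ (0.0031)^2 × (3s)^3
s = 5.5 x 10^-8 M
Check: 2s = 1.1 x 10^-7 ≪ 0.0031, so the approximation is valid.

5.5e-8 M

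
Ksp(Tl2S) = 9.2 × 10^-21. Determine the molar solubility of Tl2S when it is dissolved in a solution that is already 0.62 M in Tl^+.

Tl2S(s) ⇌ 2 Tl^+(aq) + S^2-(aq)
Ksp = [Tl^+]^2[S^2-]
If s mol/L dissolves here, [Tl^+] = 0.62 + 2s ≈ 0.62, [S^2-] = s (Ksp is small, so little additional dissolves).
Ksp ≈ (0.62)^2 × s
s = 2.4 × 10^-20 M
Check: 2s = 4.8 × 10^-20 ≪ 0.62, so the approximation is valid.

s = 2.4e-20 M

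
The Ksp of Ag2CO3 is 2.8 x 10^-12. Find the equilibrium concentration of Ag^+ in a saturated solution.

[Ag^+] ≈ 1.8 × 10^-4 M

Ag2CO3(s) <=> 2 Ag^+ + CO3^2-
Ksp = [Ag^+]^2[CO3^2-]
With molar solubility s: [Ag^+] = 2s, [CO3^2-] = s.
Substituting: Ksp = (2s)^2s = 4s^3
s = (2.8 x 10^-12 / 4)^(1/3) = 8.88 x 10^-5 M
[Ag^+] = 2s = 1.8 x 10^-4 M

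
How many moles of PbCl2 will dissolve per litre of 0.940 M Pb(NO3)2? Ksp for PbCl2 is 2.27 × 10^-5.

PbCl2(s) ⇌ Pb^2+ + 2 Cl^-
Ksp = [Pb^2+][Cl^-]^2
If s mol/L dissolves here, [Pb^2+] = 0.940 + s ≈ 0.940, [Cl^-] = 2s (Ksp is small, so little additional dissolves).
Ksp ≈ 0.940 × (2s)^2
s = 2.46 x 10^-3 M
Check: s = 2.5 × 10^-3 ≪ 0.940, so the approximation is valid.

s ≈ 2.46 × 10^-3 M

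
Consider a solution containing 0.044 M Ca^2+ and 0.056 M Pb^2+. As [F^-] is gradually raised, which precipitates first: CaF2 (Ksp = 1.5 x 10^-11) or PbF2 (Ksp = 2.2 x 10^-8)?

Each salt begins to precipitate when Q = Ksp, i.e. when [F^-] reaches its threshold.
For CaF2: 1.5 x 10^-11 = 0.044 × [F^-]^2  ⇒  [F^-] = 1.8 × 10^-5 M.
For PbF2: 2.2 x 10^-8 = 0.056 × [F^-]^2  ⇒  [F^-] = 6.3 × 10^-4 M.
The salt with the lower threshold [F^-] precipitates first: CaF2.

CaF2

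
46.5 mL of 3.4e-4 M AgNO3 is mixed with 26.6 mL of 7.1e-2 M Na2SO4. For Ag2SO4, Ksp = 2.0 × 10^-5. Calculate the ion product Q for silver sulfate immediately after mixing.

Total volume = 46.5 + 26.6 = 73.1 mL.
[Ag^+] = 3.4 × 10^-4 × (46.5/73.1) = 2.16 × 10^-4 M
[SO4^2-] = 7.1 × 10^-2 × (26.6/73.1) = 2.58 × 10^-2 M
Ag2SO4(s) ⇌ 2 Ag^+ + SO4^2-, so Q = [Ag^+]^2[SO4^2-]
Q = (2.16 × 10^-4)^2(2.58 × 10^-2) = 1.2 x 10^-9
Q < Ksp, so no precipitate of Ag2SO4 forms.

1.2 × 10^-9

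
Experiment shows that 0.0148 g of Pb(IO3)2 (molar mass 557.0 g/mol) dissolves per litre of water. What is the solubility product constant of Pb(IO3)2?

Ksp = 7.50e-14

Molar solubility s = (1.48 × 10^-2 g/L) / (557.0 g/mol) = 2.657 × 10^-5 M.
Pb(IO3)2(s) <=> Pb^2+(aq) + 2 IO3^-(aq)
For each mole of Pb(IO3)2 that dissolves: [Pb^2+] = s, [IO3^-] = 2s.
Ksp = [Pb^2+][IO3^-]^2
So Ksp = s × (2s)^2 = 4s^3
With s = 2.657 × 10^-5: Ksp = 7.50 × 10^-14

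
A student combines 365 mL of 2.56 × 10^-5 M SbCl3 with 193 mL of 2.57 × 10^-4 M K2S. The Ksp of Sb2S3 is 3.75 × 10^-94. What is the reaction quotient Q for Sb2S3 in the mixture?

Total volume = 365 + 193 = 558 mL.
[Sb^3+] = 2.56 x 10^-5 × (365/558) = 1.675 × 10^-5 M
[S^2-] = 2.57 × 10^-4 × (193/558) = 8.889 × 10^-5 M
Sb2S3(s) <=> 2 Sb^3+ + 3 S^2-, so Q = [Sb^3+]^2[S^2-]^3
Q = (1.675 × 10^-5)^2(8.889 × 10^-5)^3 = 1.97 × 10^-22
Q > Ksp, so Sb2S3 will precipitate.

Q ≈ 1.97 x 10^-22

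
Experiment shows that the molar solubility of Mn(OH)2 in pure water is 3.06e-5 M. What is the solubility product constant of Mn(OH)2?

Mn(OH)2(s) ⇌ Mn^2+(aq) + 2 OH^-(aq)
Let s = molar solubility. Then [Mn^2+] = s and [OH^-] = 2s.
Ksp = [Mn^2+][OH^-]^2
Ksp = s(2s)^2 = 4s^3
Ksp = 4 × (3.06 × 10^-5)^3 = 1.15 × 10^-13

Ksp = 1.15 x 10^-13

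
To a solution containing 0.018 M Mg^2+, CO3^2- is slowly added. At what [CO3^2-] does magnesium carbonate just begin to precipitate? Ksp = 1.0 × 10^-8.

[CO3^2-] ≈ 5.6e-7 M

MgCO3(s) ⇌ Mg^2+(aq) + CO3^2-(aq)
Ksp = [Mg^2+][CO3^2-]
Precipitation begins when Q = Ksp. With [Mg^2+] = 0.018 M:
1.0 × 10^-8 = (0.018) × [CO3^2-]
[CO3^2-] = (1.0 × 10^-8 / 1.8 x 10^-2) = 5.6 × 10^-7 M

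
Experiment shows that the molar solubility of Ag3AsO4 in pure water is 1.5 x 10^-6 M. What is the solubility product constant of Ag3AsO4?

Ag3AsO4(s) ⇌ 3 Ag^+ + AsO4^3-
For each mole of Ag3AsO4 that dissolves: [Ag^+] = 3s, [AsO4^3-] = s.
Ksp = [Ag^+]^3[AsO4^3-]
Substituting: Ksp = (3s)^3s = 27s^4
Ksp = 27 × (1.5 × 10^-6)^4 = 1.4 × 10^-22

Ksp ≈ 1.4 × 10^-22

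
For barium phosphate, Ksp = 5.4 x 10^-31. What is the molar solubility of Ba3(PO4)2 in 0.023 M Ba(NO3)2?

Ba3(PO4)2(s) ⇌ 3 Ba^2+ + 2 PO4^3-
Ksp = [Ba^2+]^3[PO4^3-]^2
If s mol/L dissolves here, [Ba^2+] = 0.023 + 3s ≈ 0.023, [PO4^3-] = 2s (Ksp is small, so little additional dissolves).
Ksp ≈ (0.023)^3 × (2s)^2
s = 1.1 × 10^-13 M
Check: 3s = 3.2 × 10^-13 ≪ 0.023, so the approximation is valid.

s ≈ 1.1e-13 M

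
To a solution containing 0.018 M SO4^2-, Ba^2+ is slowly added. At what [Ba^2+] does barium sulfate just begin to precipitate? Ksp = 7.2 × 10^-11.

[Ba^2+] ≈ 4.0e-9 M

BaSO4(s) <=> Ba^2+(aq) + SO4^2-(aq)
Ksp = [Ba^2+][SO4^2-]
Precipitation begins when Q = Ksp. With [SO4^2-] = 0.018 M:
7.2 × 10^-11 = (0.018) × [Ba^2+]
[Ba^2+] = (7.2 × 10^-11 / 1.8 × 10^-2) = 4.0 x 10^-9 M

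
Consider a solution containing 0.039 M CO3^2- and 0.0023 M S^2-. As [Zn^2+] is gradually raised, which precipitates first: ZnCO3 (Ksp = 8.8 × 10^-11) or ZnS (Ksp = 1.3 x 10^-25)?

Precipitation of each salt starts when its ion product equals its Ksp.
For ZnCO3: 8.8 × 10^-11 = 0.039 × [Zn^2+]  ⇒  [Zn^2+] = 2.3 x 10^-9 M.
For ZnS: 1.3 x 10^-25 = 0.0023 × [Zn^2+]  ⇒  [Zn^2+] = 5.7 x 10^-23 M.
The salt with the lower threshold [Zn^2+] precipitates first: ZnS.

ZnS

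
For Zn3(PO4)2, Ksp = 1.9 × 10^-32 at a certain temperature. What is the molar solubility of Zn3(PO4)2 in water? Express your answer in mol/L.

s = 1.8 × 10^-7 M

Zn3(PO4)2(s) <=> 3 Zn^2+(aq) + 2 PO4^3-(aq)
Ksp = [Zn^2+]^3[PO4^3-]^2
With molar solubility s: [Zn^2+] = 3s, [PO4^3-] = 2s.
So Ksp = (3s)^3 × (2s)^2 = 108s^5
s = (1.9 × 10^-32 / 108)^(1/5) = 1.8 x 10^-7 M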